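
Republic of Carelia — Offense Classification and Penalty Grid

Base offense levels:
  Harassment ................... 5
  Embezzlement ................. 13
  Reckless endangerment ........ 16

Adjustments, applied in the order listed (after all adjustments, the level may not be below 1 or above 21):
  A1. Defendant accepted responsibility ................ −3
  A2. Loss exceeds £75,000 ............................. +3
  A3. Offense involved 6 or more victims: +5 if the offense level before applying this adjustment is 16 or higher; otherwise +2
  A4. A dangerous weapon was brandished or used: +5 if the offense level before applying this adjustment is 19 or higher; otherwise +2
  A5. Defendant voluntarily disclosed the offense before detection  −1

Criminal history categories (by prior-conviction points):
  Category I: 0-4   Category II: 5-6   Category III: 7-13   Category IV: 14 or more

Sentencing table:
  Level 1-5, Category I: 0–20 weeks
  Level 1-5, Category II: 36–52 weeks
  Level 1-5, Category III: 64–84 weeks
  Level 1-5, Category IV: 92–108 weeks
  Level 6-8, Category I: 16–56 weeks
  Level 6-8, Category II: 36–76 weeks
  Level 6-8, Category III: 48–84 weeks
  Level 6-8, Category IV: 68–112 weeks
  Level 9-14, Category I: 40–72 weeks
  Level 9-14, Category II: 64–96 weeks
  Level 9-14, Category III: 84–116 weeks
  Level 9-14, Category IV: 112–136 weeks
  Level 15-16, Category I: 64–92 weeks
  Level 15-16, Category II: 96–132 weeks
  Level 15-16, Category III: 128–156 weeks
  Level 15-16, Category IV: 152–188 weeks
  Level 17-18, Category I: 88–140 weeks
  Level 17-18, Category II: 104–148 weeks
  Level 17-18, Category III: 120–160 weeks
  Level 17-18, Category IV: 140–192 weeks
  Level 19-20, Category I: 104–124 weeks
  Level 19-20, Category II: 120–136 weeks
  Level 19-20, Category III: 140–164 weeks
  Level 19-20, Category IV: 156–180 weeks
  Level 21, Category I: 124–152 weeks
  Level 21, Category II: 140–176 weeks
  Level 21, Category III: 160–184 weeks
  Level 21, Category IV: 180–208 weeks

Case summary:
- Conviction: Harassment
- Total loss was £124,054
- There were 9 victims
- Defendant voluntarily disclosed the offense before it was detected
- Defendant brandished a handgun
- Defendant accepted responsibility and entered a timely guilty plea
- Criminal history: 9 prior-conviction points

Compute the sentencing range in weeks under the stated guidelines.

Base offense level for harassment: 5.
A1 applies: 5 − 3 = 2.
A2 applies: 2 + 3 = 5.
A3 applies (level before this adjustment is 5 < 16, so +2): 5 + 2 = 7.
A4 applies (level before this adjustment is 7 < 19, so +2): 7 + 2 = 9.
A5 applies: 9 − 1 = 8.
Final offense level: 8.
Criminal history: 9 prior points → Category III (7-13).
Level 8 falls in the 6-8 band.
Grid: Level 6-8 × Category III = 48-84 weeks.

48-84 weeks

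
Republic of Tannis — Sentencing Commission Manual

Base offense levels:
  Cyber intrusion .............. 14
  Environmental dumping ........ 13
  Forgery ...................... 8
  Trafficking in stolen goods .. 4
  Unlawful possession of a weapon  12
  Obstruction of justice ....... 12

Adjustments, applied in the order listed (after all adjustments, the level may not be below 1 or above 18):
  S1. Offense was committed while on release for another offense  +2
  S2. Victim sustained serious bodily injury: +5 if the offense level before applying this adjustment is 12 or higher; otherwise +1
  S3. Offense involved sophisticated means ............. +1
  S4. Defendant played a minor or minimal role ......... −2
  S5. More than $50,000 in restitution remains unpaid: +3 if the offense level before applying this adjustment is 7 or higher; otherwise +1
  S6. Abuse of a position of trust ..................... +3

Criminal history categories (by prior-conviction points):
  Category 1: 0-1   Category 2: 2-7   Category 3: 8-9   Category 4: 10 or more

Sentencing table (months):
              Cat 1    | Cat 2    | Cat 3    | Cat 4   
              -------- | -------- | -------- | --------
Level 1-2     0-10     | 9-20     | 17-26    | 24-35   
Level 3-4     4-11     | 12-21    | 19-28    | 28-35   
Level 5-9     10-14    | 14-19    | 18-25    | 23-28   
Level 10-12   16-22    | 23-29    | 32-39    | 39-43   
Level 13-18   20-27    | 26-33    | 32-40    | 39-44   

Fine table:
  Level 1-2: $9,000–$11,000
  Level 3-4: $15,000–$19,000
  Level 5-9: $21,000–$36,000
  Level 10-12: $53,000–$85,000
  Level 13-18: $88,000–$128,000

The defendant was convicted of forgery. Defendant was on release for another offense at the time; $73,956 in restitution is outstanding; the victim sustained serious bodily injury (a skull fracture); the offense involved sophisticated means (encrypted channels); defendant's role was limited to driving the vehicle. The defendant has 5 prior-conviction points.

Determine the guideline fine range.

Base offense level for forgery: 8.
S1 applies: 8 + 2 = 10.
S2 applies (level before this adjustment is 10 < 12, so +1): 10 + 1 = 11.
S3 applies: 11 + 1 = 12.
S4 applies: 12 − 2 = 10.
S5 applies (level before this adjustment is 10 ≥ 7, so +3): 10 + 3 = 13.
S6 does not apply.
Final offense level: 13.
Level 13 falls in the 13-18 band.
Fine table: Level 13-18 → $88,000–$128,000.

$88,000–$128,000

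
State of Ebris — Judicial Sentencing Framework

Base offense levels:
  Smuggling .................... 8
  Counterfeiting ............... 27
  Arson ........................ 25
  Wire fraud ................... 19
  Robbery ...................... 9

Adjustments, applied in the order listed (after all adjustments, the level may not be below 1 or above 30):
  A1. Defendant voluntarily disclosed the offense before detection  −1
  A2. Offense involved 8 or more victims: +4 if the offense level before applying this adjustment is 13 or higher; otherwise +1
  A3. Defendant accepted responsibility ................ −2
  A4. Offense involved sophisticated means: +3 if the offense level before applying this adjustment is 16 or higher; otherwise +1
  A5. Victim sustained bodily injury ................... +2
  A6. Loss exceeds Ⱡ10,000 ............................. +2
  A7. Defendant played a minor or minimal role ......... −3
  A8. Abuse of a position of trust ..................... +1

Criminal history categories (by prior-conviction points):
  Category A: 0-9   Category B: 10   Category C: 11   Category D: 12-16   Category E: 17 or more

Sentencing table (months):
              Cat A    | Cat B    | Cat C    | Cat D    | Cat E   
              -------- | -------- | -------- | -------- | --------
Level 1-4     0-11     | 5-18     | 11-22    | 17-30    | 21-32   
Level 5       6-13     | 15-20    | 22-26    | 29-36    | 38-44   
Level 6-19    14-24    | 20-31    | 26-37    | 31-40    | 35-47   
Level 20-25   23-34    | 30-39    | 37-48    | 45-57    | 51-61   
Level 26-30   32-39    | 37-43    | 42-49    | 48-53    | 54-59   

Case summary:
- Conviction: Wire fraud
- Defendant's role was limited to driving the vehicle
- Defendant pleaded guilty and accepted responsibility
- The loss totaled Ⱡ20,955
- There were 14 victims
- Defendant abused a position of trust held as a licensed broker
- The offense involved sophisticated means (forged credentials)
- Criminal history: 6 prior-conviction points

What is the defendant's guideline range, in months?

Base offense level for wire fraud: 19.
A2 applies (level before this adjustment is 19 ≥ 13, so +4): 19 + 4 = 23.
A3 applies: 23 − 2 = 21.
A4 applies (level before this adjustment is 21 ≥ 16, so +3): 21 + 3 = 24.
A6 applies: 24 + 2 = 26.
A7 applies: 26 − 3 = 23.
A8 applies: 23 + 1 = 24.
Final offense level: 24.
Criminal history: 6 prior points → Category A (0-9).
Level 24 falls in the 20-25 band.
Grid: Level 20-25 × Category A = 23-34 months.

23-34 months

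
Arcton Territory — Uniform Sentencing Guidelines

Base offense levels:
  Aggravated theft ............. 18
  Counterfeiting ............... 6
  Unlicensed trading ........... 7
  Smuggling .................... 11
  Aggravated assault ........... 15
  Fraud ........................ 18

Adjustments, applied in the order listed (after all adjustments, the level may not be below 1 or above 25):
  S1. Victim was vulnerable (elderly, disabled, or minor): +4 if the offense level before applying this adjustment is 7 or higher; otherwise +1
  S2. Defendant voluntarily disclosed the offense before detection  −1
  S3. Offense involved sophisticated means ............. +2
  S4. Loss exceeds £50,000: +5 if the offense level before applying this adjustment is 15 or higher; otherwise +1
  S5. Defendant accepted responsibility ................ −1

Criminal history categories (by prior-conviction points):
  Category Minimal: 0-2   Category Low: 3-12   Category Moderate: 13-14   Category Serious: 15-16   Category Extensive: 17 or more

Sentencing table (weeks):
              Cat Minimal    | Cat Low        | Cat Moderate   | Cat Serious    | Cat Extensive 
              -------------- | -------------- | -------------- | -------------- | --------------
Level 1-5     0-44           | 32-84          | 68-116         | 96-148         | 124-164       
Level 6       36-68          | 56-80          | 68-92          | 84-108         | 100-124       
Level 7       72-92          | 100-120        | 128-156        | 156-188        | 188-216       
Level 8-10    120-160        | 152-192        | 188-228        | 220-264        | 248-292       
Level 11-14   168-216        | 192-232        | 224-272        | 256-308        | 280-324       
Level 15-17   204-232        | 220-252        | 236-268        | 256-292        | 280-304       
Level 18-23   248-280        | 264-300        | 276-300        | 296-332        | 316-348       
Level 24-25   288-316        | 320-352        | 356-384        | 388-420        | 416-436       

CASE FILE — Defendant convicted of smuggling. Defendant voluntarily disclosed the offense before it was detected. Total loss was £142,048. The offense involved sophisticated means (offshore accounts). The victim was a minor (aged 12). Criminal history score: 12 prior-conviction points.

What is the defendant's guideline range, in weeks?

Base offense level for smuggling: 11.
S1 applies (level before this adjustment is 11 ≥ 7, so +4): 11 + 4 = 15.
S2 applies: 15 − 1 = 14.
S3 applies: 14 + 2 = 16.
S4 applies (level before this adjustment is 16 ≥ 15, so +5): 16 + 5 = 21.
S5 does not apply.
Final offense level: 21.
Criminal history: 12 prior points → Category Low (3-12).
Level 21 falls in the 18-23 band.
Grid: Level 18-23 × Category Low = 264-300 weeks.

264-300 weeks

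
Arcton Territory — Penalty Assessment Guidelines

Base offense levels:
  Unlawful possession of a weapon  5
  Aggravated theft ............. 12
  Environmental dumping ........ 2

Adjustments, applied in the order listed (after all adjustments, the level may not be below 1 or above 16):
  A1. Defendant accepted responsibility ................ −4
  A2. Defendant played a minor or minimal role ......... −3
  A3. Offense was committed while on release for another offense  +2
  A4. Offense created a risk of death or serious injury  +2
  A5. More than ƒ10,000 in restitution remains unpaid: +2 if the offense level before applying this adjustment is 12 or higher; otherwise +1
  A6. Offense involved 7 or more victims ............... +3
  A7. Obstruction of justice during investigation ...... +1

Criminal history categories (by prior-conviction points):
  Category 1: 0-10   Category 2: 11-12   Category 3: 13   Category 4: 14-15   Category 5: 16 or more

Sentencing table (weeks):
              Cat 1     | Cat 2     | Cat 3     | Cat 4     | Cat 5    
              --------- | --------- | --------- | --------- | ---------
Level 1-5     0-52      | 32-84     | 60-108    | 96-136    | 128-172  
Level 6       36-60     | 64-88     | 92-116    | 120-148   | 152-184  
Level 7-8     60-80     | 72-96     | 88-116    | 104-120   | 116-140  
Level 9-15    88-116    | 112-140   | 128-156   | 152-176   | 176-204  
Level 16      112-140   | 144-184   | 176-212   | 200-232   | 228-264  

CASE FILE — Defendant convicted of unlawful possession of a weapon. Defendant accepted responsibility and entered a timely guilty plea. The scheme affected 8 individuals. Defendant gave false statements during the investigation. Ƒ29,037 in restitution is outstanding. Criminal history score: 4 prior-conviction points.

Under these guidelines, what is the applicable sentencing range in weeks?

36-60 weeks

Base offense level for unlawful possession of a weapon: 5.
A1 applies: 5 − 4 = 1.
A2 does not apply.
A4 does not apply.
A5 applies (level before this adjustment is 1 < 12, so +1): 1 + 1 = 2.
A6 applies: 2 + 3 = 5.
A7 applies: 5 + 1 = 6.
Final offense level: 6.
Criminal history: 4 prior points → Category 1 (0-10).
Level 6 falls in the 6 band.
Grid: Level 6 × Category 1 = 36-60 weeks.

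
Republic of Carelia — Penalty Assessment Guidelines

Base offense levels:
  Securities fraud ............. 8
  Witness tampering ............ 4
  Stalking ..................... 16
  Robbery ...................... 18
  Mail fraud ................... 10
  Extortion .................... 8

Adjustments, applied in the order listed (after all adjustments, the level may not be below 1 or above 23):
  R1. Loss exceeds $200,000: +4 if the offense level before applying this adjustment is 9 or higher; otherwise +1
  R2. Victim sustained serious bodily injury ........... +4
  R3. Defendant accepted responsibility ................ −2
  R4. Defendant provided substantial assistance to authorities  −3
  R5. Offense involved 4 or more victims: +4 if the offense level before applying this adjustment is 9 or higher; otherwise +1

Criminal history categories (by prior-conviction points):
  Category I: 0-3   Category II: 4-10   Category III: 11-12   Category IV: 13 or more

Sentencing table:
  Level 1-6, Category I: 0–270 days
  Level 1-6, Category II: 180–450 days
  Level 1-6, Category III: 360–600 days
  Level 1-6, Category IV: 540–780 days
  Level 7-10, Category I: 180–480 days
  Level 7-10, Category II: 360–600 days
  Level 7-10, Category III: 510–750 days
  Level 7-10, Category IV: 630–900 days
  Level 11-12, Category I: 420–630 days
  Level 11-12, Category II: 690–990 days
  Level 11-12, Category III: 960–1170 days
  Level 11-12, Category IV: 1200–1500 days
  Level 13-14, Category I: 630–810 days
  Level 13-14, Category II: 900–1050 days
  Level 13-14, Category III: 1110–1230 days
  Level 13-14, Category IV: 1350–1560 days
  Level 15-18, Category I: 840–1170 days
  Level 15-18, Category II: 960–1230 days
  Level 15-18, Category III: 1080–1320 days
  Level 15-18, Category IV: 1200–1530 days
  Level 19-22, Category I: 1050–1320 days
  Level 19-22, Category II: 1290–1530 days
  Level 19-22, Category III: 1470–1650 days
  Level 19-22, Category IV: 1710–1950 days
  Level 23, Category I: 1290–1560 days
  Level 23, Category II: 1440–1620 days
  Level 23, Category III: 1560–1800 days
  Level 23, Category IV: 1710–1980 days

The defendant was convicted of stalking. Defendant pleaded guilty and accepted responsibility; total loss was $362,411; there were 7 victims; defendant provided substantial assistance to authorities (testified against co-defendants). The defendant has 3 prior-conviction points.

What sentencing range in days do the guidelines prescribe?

Base offense level for stalking: 16.
R1 applies (level before this adjustment is 16 ≥ 9, so +4): 16 + 4 = 20.
R3 applies: 20 − 2 = 18.
R4 applies: 18 − 3 = 15.
R5 applies (level before this adjustment is 15 ≥ 9, so +4): 15 + 4 = 19.
Final offense level: 19.
Criminal history: 3 prior points → Category I (0-3).
Level 19 falls in the 19-22 band.
Grid: Level 19-22 × Category I = 1050-1320 days.

1050-1320 days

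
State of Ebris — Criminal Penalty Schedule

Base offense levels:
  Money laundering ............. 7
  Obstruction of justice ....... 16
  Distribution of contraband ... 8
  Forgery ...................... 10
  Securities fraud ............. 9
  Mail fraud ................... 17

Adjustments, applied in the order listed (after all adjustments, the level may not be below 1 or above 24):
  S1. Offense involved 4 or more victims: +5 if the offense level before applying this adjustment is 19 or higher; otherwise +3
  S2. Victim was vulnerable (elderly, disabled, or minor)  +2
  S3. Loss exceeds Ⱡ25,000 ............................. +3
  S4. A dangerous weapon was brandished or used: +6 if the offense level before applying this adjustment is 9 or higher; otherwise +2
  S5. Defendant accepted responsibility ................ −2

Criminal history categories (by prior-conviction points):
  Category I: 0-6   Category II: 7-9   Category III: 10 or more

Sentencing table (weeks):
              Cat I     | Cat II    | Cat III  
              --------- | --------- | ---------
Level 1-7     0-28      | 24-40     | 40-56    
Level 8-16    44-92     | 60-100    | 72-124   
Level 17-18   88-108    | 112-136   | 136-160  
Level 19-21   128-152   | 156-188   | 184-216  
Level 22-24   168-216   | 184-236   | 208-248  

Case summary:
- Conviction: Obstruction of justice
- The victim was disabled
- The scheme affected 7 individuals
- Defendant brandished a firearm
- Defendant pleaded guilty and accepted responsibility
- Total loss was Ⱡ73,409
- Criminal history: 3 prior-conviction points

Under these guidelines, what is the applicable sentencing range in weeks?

Base offense level for obstruction of justice: 16.
S1 applies (level before this adjustment is 16 < 19, so +3): 16 + 3 = 19.
S2 applies: 19 + 2 = 21.
S3 applies: 21 + 3 = 24.
S4 applies (level before this adjustment is 24 ≥ 9, so +6): 24 + 6 = 30.
S5 applies: 30 − 2 = 28.
Level 28 exceeds the maximum of 24; capped at 24.
Final offense level: 24.
Criminal history: 3 prior points → Category I (0-6).
Level 24 falls in the 22-24 band.
Grid: Level 22-24 × Category I = 168-216 weeks.

168-216 weeks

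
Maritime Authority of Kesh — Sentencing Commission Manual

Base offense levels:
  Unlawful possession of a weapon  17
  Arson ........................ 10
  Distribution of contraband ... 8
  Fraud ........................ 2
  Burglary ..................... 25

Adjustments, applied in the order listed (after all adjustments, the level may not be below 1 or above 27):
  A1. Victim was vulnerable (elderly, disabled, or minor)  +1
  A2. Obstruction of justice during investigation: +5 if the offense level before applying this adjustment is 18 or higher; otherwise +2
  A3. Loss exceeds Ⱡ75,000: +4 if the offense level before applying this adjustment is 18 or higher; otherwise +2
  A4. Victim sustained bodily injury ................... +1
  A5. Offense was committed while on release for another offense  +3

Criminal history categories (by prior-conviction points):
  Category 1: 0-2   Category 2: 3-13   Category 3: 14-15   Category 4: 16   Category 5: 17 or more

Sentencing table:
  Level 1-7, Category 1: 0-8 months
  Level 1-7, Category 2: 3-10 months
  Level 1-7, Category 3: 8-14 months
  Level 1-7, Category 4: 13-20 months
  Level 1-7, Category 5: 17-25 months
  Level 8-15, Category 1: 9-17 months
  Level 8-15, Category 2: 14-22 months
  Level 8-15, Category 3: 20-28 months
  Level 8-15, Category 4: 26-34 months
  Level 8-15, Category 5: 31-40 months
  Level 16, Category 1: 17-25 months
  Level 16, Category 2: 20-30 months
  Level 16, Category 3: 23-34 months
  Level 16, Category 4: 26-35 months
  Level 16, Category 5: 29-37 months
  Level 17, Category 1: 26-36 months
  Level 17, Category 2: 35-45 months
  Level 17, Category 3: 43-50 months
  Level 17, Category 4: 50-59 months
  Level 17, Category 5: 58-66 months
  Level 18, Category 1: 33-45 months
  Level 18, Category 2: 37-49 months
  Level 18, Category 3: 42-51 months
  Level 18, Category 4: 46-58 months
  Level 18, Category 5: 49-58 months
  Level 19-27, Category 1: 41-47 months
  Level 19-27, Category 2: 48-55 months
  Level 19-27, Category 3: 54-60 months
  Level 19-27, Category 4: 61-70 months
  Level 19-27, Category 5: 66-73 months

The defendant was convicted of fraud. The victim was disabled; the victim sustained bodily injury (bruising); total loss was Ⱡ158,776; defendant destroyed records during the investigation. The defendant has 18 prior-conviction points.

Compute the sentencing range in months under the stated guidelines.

31-40 months

Base offense level for fraud: 2.
A1 applies: 2 + 1 = 3.
A2 applies (level before this adjustment is 3 < 18, so +2): 3 + 2 = 5.
A3 applies (level before this adjustment is 5 < 18, so +2): 5 + 2 = 7.
A4 applies: 7 + 1 = 8.
Final offense level: 8.
Criminal history: 18 prior points → Category 5 (17+).
Level 8 falls in the 8-15 band.
Grid: Level 8-15 × Category 5 = 31-40 months.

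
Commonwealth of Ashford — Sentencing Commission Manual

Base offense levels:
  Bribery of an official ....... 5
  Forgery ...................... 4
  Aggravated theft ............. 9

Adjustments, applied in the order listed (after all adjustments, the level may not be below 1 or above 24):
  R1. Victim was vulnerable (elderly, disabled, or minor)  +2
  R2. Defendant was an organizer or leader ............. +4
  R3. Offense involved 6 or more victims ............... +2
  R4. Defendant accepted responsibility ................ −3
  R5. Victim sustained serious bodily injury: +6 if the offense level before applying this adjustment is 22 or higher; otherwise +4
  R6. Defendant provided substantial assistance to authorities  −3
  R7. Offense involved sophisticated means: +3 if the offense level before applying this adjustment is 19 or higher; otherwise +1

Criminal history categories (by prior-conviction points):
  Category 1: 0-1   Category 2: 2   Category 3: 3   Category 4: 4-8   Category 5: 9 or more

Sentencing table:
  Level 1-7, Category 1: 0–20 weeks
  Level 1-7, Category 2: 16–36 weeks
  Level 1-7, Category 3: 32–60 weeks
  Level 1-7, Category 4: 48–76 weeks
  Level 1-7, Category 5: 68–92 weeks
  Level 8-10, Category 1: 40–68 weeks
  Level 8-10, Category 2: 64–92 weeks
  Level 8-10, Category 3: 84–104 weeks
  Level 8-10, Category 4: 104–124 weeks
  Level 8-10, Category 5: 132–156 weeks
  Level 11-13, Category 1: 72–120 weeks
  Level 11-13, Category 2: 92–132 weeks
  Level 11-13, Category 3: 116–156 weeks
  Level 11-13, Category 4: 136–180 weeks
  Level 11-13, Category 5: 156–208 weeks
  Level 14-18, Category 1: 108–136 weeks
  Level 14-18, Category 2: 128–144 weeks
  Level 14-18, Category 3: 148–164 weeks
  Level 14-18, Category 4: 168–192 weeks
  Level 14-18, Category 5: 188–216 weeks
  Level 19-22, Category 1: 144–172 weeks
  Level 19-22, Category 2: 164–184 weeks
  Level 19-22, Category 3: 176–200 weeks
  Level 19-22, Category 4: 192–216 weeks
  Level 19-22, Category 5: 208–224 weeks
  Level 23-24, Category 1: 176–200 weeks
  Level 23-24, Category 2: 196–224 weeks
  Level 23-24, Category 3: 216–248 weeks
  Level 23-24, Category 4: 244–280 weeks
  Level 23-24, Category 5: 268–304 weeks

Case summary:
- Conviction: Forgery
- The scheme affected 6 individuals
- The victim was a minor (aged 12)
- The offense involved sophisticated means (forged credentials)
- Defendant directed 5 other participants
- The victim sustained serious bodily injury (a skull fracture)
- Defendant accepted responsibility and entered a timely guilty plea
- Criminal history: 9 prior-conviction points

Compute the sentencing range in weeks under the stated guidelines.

Base offense level for forgery: 4.
R1 applies: 4 + 2 = 6.
R2 applies: 6 + 4 = 10.
R3 applies: 10 + 2 = 12.
R4 applies: 12 − 3 = 9.
R5 applies (level before this adjustment is 9 < 22, so +4): 9 + 4 = 13.
R6 does not apply.
R7 applies (level before this adjustment is 13 < 19, so +1): 13 + 1 = 14.
Final offense level: 14.
Criminal history: 9 prior points → Category 5 (9+).
Level 14 falls in the 14-18 band.
Grid: Level 14-18 × Category 5 = 188-216 weeks.

188-216 weeks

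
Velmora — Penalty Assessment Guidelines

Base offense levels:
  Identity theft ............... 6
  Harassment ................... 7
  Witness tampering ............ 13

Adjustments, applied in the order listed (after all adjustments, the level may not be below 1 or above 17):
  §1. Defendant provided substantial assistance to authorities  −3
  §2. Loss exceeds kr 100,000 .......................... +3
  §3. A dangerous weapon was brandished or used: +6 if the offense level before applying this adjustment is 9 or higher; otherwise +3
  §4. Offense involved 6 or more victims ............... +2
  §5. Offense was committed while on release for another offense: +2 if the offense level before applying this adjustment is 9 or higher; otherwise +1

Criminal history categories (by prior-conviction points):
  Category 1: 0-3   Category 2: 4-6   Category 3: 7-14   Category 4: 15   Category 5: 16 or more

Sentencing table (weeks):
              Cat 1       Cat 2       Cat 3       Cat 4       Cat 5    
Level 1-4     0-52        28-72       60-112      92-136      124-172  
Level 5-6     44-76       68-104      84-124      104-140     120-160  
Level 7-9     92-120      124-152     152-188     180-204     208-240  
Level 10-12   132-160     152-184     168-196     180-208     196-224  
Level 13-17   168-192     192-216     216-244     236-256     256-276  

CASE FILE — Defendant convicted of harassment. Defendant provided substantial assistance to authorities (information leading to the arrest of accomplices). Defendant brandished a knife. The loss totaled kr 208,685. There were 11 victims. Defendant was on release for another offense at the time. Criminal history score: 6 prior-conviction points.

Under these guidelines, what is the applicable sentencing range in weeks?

192-216 weeks

Base offense level for harassment: 7.
§1 applies: 7 − 3 = 4.
§2 applies: 4 + 3 = 7.
§3 applies (level before this adjustment is 7 < 9, so +3): 7 + 3 = 10.
§4 applies: 10 + 2 = 12.
§5 applies (level before this adjustment is 12 ≥ 9, so +2): 12 + 2 = 14.
Final offense level: 14.
Criminal history: 6 prior points → Category 2 (4-6).
Level 14 falls in the 13-17 band.
Grid: Level 13-17 × Category 2 = 192-216 weeks.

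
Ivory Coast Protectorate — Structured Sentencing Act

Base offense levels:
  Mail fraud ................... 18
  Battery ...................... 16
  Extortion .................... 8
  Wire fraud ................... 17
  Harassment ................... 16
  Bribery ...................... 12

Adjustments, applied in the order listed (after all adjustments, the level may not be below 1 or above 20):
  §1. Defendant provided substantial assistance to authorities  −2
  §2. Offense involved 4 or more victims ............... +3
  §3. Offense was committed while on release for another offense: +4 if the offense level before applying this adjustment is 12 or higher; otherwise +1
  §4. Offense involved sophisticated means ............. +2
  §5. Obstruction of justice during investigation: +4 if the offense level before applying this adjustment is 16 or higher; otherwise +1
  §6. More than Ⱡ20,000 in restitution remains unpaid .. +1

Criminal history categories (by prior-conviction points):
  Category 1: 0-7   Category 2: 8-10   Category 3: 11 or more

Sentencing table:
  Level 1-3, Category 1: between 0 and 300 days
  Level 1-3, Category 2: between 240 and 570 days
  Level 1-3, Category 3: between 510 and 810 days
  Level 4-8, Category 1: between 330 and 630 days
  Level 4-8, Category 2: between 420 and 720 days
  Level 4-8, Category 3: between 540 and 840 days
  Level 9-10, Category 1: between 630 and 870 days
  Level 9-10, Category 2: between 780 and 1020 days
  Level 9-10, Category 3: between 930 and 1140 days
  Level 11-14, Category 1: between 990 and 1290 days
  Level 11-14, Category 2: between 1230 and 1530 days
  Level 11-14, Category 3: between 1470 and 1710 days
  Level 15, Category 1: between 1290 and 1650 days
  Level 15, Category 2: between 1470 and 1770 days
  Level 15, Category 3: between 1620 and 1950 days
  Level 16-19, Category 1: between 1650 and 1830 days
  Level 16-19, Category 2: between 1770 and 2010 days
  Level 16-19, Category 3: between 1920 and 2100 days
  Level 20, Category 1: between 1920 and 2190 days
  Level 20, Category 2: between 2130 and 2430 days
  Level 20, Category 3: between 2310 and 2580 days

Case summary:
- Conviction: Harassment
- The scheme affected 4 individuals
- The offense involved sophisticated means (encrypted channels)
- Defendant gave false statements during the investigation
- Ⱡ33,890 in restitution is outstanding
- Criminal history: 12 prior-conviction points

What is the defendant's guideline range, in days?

Base offense level for harassment: 16.
§2 applies: 16 + 3 = 19.
§3 does not apply.
§4 applies: 19 + 2 = 21.
§5 applies (level before this adjustment is 21 ≥ 16, so +4): 21 + 4 = 25.
§6 applies: 25 + 1 = 26.
Level 26 exceeds the maximum of 20; capped at 20.
Final offense level: 20.
Criminal history: 12 prior points → Category 3 (11+).
Level 20 falls in the 20 band.
Grid: Level 20 × Category 3 = 2310-2580 days.

2310-2580 days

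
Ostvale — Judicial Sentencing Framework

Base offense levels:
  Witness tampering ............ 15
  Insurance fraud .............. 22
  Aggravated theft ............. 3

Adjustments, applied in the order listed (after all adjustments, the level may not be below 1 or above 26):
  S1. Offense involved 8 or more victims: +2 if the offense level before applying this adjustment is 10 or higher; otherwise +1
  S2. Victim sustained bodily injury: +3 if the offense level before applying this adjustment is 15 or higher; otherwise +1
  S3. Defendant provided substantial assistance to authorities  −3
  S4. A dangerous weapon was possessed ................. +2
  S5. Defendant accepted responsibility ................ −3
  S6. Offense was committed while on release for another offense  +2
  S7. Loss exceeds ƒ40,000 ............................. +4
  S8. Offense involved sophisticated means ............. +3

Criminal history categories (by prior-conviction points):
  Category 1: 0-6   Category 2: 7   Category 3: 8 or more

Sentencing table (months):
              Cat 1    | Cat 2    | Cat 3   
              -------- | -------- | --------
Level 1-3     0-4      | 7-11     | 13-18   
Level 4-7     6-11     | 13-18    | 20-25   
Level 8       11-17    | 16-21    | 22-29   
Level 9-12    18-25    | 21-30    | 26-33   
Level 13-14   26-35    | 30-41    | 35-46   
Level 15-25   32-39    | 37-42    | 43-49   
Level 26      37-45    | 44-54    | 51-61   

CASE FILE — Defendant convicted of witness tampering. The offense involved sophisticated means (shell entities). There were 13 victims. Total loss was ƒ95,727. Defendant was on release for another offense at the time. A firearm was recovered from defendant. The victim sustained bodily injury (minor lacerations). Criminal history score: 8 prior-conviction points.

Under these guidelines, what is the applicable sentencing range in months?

Base offense level for witness tampering: 15.
S1 applies (level before this adjustment is 15 ≥ 10, so +2): 15 + 2 = 17.
S2 applies (level before this adjustment is 17 ≥ 15, so +3): 17 + 3 = 20.
S4 applies: 20 + 2 = 22.
S6 applies: 22 + 2 = 24.
S7 applies: 24 + 4 = 28.
S8 applies: 28 + 3 = 31.
Level 31 exceeds the maximum of 26; capped at 26.
Final offense level: 26.
Criminal history: 8 prior points → Category 3 (8+).
Level 26 falls in the 26 band.
Grid: Level 26 × Category 3 = 51-61 months.

51-61 months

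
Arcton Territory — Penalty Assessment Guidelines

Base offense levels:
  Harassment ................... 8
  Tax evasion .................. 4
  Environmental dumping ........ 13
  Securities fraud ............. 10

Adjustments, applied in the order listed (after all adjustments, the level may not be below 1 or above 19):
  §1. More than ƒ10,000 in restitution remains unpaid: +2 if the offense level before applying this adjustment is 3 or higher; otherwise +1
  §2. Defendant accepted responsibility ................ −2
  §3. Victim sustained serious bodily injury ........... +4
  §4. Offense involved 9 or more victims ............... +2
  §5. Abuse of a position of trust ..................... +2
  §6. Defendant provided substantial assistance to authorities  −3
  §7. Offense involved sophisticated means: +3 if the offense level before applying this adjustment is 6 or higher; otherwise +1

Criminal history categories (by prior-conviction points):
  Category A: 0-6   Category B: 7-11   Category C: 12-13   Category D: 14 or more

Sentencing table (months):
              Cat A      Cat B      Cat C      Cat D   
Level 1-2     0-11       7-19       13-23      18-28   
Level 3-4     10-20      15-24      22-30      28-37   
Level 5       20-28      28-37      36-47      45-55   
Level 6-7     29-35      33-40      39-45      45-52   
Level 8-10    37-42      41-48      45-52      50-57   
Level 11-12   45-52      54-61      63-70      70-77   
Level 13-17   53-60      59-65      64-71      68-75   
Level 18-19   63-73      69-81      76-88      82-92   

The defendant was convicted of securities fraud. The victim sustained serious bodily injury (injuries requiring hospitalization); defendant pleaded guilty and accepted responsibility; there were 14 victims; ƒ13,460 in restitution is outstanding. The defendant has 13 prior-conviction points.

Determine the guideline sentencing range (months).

64-71 months

Base offense level for securities fraud: 10.
§1 applies (level before this adjustment is 10 ≥ 3, so +2): 10 + 2 = 12.
§2 applies: 12 − 2 = 10.
§3 applies: 10 + 4 = 14.
§4 applies: 14 + 2 = 16.
Final offense level: 16.
Criminal history: 13 prior points → Category C (12-13).
Level 16 falls in the 13-17 band.
Grid: Level 13-17 × Category C = 64-71 months.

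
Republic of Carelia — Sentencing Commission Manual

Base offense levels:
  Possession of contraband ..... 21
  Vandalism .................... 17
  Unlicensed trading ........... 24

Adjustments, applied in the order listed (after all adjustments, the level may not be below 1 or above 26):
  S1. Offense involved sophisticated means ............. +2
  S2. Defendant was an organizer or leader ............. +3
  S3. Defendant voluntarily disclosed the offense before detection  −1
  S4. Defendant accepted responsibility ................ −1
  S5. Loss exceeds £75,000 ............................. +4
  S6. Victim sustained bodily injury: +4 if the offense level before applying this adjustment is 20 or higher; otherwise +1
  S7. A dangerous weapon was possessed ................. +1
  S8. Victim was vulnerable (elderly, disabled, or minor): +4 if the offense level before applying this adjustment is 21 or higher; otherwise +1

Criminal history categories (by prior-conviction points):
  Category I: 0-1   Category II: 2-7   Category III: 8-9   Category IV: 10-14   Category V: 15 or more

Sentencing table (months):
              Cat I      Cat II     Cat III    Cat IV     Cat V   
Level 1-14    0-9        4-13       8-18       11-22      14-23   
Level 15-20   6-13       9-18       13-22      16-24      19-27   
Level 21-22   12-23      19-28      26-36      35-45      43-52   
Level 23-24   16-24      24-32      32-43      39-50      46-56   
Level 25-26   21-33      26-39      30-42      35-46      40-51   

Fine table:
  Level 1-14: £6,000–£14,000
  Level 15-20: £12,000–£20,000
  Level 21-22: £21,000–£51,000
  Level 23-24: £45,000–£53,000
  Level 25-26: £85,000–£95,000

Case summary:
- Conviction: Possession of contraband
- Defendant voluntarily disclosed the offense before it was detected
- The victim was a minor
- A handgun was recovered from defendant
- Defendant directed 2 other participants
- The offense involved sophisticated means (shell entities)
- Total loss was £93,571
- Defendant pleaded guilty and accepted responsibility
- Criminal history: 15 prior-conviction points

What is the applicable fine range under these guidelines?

£85,000–£95,000

Base offense level for possession of contraband: 21.
S1 applies: 21 + 2 = 23.
S2 applies: 23 + 3 = 26.
S3 applies: 26 − 1 = 25.
S4 applies: 25 − 1 = 24.
S5 applies: 24 + 4 = 28.
S6 does not apply.
S7 applies: 28 + 1 = 29.
S8 applies (level before this adjustment is 29 ≥ 21, so +4): 29 + 4 = 33.
Level 33 exceeds the maximum of 26; capped at 26.
Final offense level: 26.
Level 26 falls in the 25-26 band.
Fine table: Level 25-26 → £85,000–£95,000.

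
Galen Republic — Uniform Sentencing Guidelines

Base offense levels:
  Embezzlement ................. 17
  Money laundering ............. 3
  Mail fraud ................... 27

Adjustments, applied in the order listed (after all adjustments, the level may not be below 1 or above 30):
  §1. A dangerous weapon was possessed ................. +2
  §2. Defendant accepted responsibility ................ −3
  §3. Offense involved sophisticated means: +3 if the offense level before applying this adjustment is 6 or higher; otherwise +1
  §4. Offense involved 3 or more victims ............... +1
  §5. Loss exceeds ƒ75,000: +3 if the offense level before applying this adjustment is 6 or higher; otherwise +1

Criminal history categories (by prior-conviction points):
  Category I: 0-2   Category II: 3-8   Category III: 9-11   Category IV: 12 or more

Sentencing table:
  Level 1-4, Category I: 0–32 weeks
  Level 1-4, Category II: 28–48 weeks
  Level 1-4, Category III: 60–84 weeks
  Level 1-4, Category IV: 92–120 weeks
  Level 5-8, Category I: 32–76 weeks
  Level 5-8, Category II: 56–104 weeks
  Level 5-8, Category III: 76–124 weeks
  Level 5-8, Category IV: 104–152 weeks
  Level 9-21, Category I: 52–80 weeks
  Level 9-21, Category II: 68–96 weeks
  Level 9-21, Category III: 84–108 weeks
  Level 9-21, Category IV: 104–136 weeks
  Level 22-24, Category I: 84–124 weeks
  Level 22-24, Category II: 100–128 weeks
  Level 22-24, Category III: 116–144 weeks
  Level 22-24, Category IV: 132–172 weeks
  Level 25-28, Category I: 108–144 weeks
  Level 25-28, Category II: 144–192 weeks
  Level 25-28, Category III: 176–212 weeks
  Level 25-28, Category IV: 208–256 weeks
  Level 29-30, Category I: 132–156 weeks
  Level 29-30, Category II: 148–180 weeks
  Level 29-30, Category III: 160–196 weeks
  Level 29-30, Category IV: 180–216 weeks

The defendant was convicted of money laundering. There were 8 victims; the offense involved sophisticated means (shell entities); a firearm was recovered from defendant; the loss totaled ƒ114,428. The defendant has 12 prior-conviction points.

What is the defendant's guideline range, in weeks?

Base offense level for money laundering: 3.
§1 applies: 3 + 2 = 5.
§2 does not apply.
§3 applies (level before this adjustment is 5 < 6, so +1): 5 + 1 = 6.
§4 applies: 6 + 1 = 7.
§5 applies (level before this adjustment is 7 ≥ 6, so +3): 7 + 3 = 10.
Final offense level: 10.
Criminal history: 12 prior points → Category IV (12+).
Level 10 falls in the 9-21 band.
Grid: Level 9-21 × Category IV = 104-136 weeks.

104-136 weeks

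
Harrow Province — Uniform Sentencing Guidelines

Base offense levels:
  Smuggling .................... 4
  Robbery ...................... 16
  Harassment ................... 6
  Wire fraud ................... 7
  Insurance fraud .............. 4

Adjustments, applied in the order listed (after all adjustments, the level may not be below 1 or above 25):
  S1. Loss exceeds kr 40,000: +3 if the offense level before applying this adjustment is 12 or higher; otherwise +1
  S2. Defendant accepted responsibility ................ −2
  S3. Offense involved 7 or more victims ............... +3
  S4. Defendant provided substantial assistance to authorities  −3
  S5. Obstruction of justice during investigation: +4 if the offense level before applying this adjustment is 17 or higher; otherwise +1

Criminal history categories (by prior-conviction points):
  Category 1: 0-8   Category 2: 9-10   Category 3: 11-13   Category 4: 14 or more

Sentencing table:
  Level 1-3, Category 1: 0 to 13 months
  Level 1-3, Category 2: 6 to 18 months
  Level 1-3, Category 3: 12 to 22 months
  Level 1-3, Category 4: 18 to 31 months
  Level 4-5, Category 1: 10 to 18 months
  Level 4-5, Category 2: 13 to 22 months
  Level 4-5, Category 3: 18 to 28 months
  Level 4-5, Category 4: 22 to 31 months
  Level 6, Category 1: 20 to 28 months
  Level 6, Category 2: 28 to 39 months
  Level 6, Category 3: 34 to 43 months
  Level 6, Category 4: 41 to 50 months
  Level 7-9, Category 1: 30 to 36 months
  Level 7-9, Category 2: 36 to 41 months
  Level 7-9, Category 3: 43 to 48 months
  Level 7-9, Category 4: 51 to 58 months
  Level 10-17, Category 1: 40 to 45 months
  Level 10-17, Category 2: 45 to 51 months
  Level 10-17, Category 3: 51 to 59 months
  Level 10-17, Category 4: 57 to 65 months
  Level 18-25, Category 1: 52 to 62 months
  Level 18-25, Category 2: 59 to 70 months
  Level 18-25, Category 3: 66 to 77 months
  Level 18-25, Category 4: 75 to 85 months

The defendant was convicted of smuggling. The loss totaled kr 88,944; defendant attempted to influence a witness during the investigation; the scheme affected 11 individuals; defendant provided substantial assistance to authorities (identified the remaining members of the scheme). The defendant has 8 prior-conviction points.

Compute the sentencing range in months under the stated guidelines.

20-28 months

Base offense level for smuggling: 4.
S1 applies (level before this adjustment is 4 < 12, so +1): 4 + 1 = 5.
S2 does not apply.
S3 applies: 5 + 3 = 8.
S4 applies: 8 − 3 = 5.
S5 applies (level before this adjustment is 5 < 17, so +1): 5 + 1 = 6.
Final offense level: 6.
Criminal history: 8 prior points → Category 1 (0-8).
Level 6 falls in the 6 band.
Grid: Level 6 × Category 1 = 20-28 months.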